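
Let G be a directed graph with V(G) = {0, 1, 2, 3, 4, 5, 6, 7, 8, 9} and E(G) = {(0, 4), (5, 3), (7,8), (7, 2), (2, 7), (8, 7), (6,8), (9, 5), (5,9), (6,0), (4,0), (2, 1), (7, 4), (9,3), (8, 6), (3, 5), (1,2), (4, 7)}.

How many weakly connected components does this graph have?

From 0: component {0, 1, 2, 4, 6, 7, 8}.
From 3: component {3, 5, 9}.
That's 2 components.

2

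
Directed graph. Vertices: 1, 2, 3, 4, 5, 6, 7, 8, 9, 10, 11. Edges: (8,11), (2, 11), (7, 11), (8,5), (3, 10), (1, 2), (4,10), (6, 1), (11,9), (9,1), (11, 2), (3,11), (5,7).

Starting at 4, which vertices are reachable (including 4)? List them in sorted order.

4, 10

Start at 4.
Its neighbours: 10.
Nothing further is reachable.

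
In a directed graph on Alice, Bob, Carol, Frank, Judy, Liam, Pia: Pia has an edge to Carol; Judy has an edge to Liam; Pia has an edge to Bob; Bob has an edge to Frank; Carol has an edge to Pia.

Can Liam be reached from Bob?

No

Explore from Bob.
Distance 1: reach Frank.
The search from Bob is exhausted; no directed path reaches Liam.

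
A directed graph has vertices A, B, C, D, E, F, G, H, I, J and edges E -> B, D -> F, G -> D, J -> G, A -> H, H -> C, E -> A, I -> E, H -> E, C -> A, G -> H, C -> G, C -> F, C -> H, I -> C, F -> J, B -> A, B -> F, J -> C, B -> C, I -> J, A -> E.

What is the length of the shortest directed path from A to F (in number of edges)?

3

Distance 0: A.
Distance 1: E, H.
Distance 2: B, C.
Distance 3: F, G — contains F.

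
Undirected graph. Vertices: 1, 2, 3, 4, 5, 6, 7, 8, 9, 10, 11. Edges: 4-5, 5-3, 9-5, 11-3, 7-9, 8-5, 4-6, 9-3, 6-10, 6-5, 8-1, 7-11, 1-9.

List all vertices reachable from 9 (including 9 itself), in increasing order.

Start at 9.
Its neighbours: 1, 3, 5, 7.
Then their neighbours: 4, 6, 8, 11.
Then next layer: 10.
Nothing further is reachable.

1, 3, 4, 5, 6, 7, 8, 9, 10, 11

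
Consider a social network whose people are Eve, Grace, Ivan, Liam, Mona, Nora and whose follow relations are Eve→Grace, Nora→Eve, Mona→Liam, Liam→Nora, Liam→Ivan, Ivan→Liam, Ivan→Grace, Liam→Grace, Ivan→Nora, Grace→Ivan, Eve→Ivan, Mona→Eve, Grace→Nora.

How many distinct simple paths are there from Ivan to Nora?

Ivan→Grace→Nora
Ivan→Liam→Grace→Nora
Ivan→Liam→Nora
Ivan→Nora

4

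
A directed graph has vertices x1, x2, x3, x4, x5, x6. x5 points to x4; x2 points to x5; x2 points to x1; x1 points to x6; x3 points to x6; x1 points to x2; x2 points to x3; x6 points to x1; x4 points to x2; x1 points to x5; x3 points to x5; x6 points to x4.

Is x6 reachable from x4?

Explore from x4.
Distance 1: reach x2.
Distance 2: reach x1, x3, x5.
Distance 3: reach x6.
Found x6.

Yes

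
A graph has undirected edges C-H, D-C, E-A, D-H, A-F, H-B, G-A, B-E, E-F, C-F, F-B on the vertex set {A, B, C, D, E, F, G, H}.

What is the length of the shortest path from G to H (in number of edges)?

4

Distance 0: G.
Distance 1: A.
Distance 2: E, F.
Distance 3: B, C.
Distance 4: D, H — contains H.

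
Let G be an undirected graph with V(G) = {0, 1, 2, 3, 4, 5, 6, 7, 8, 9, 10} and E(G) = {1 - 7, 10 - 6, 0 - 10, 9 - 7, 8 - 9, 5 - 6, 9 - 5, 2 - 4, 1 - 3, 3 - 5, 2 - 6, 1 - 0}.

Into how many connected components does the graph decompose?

From 0: component {0, 1, 2, 3, 4, 5, 6, 7, 8, 9, 10}.
That's 1 component.

1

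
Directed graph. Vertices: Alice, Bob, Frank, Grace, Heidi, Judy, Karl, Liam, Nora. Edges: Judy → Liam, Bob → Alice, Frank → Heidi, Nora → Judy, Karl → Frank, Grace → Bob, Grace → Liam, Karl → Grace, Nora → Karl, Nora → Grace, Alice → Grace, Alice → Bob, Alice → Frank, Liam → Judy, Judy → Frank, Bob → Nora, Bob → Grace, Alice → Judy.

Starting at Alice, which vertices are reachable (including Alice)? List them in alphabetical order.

Alice, Bob, Frank, Grace, Heidi, Judy, Karl, Liam, Nora

Start at Alice.
Its neighbours: Bob, Frank, Grace, Judy.
Then their neighbours: Heidi, Liam, Nora.
Then next layer: Karl.
Every vertex is now reached.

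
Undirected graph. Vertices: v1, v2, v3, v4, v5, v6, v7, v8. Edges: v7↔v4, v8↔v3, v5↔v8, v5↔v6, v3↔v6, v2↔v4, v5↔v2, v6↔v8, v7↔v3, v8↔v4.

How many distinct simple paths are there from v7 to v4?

v7–v3–v6–v5–v2–v4
v7–v3–v6–v5–v8–v4
v7–v3–v6–v8–v4
v7–v3–v6–v8–v5–v2–v4
v7–v3–v8–v4
v7–v3–v8–v5–v2–v4
v7–v3–v8–v6–v5–v2–v4
v7–v4

8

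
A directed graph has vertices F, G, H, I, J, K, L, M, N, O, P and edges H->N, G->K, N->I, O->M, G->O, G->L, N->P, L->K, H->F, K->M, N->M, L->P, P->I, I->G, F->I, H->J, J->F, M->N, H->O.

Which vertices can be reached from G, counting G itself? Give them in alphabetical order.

G, I, K, L, M, N, O, P

Start at G.
Its neighbours: K, L, O.
Then their neighbours: M, P.
Then next layer: I, N.
Nothing further is reachable.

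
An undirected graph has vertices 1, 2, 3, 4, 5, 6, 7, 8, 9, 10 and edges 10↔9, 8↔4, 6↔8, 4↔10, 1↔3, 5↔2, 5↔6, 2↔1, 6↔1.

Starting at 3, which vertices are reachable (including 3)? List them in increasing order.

Start at 3.
Its neighbours: 1.
Then their neighbours: 2, 6.
Then next layer: 5, 8.
Then next layer: 4.
Then next layer: 10.
Then next layer: 9.
Nothing further is reachable.

1, 2, 3, 4, 5, 6, 8, 9, 10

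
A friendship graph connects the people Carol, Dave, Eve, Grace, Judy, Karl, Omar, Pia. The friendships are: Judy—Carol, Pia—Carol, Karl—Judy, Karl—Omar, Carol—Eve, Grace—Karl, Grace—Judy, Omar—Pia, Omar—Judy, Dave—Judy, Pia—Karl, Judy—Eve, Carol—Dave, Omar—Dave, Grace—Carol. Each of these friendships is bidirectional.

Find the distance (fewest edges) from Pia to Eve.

2

Distance 0: Pia.
Distance 1: Carol, Karl, Omar.
Distance 2: Dave, Eve, Grace, Judy — contains Eve.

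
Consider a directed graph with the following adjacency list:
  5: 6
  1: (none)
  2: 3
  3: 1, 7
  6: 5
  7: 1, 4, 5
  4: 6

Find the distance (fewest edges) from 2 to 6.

4

Distance 0: 2.
Distance 1: 3.
Distance 2: 1, 7.
Distance 3: 4, 5.
Distance 4: 6 — contains 6.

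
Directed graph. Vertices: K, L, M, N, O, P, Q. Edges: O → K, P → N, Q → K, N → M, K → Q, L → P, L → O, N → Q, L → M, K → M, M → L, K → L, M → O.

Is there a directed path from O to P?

Explore from O.
Distance 1: reach K.
Distance 2: reach L, M, Q.
Distance 3: reach P.
Found P.

Yes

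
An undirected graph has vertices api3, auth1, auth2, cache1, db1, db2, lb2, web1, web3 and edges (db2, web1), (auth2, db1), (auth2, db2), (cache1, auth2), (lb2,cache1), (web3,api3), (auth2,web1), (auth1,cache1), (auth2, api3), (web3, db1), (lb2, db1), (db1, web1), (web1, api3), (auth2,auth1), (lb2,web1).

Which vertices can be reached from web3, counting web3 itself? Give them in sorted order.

Start at web3.
Its neighbours: api3, db1.
Then their neighbours: auth2, lb2, web1.
Then next layer: auth1, cache1, db2.
Every vertex is now reached.

api3, auth1, auth2, cache1, db1, db2, lb2, web1, web3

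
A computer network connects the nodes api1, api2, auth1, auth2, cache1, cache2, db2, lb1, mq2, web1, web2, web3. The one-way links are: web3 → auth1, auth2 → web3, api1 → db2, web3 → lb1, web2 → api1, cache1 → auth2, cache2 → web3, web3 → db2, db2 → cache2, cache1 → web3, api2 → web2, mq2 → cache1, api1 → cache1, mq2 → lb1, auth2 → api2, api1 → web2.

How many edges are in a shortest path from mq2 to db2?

3

Distance 0: mq2.
Distance 1: cache1, lb1.
Distance 2: auth2, web3.
Distance 3: api2, auth1, db2 — contains db2.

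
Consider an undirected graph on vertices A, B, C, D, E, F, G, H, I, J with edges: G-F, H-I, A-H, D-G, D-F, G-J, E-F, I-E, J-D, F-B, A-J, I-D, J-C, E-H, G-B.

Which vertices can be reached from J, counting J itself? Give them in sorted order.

A, B, C, D, E, F, G, H, I, J

Start at J.
Its neighbours: A, C, D, G.
Then their neighbours: B, F, H, I.
Then next layer: E.
Every vertex is now reached.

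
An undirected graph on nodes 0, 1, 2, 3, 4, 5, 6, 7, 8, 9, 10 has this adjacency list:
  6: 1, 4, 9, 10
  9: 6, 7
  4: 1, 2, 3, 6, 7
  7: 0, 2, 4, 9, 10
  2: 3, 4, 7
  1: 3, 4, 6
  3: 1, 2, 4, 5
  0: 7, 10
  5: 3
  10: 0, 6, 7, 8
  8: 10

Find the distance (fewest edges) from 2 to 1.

2

Distance 0: 2.
Distance 1: 3, 4, 7.
Distance 2: 0, 1, 5, 6, 9, 10 — contains 1.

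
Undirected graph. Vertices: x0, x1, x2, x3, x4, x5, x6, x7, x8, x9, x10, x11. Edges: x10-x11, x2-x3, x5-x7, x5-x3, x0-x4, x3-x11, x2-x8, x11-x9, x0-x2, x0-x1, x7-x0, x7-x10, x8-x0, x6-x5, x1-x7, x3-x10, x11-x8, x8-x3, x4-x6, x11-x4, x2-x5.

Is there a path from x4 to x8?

Yes

Explore from x4.
Distance 1: reach x0, x6, x11.
Distance 2: reach x1, x2, x3, x5, x7, x8, x9, x10.
Found x8.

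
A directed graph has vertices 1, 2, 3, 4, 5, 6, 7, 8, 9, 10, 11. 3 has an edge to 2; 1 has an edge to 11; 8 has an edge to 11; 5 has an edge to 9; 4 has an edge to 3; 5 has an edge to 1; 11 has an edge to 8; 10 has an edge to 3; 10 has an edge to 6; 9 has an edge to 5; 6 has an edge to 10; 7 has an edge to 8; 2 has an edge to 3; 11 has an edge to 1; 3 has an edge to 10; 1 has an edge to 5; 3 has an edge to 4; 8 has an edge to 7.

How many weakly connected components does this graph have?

2

From 1: component {1, 5, 7, 8, 9, 11}.
From 2: component {2, 3, 4, 6, 10}.
That's 2 components.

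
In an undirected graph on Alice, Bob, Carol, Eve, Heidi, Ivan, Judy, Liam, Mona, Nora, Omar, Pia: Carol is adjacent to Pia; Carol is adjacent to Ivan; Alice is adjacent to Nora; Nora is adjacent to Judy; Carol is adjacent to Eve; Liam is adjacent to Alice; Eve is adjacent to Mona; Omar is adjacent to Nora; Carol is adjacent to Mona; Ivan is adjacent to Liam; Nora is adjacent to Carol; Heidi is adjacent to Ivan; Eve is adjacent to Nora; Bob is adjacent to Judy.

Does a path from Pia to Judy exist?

Yes

Explore from Pia.
Distance 1: reach Carol.
Distance 2: reach Eve, Ivan, Mona, Nora.
Distance 3: reach Alice, Heidi, Judy, Liam, Omar.
Found Judy.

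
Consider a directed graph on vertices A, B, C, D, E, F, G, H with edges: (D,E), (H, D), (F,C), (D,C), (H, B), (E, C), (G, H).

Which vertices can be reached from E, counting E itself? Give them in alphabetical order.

C, E

Start at E.
Its neighbours: C.
Nothing further is reachable.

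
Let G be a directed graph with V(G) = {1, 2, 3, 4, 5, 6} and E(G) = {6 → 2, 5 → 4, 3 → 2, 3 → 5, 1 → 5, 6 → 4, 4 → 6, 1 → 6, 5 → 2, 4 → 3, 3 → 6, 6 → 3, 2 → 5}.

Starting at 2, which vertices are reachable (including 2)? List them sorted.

2, 3, 4, 5, 6

Start at 2.
Its neighbours: 5.
Then their neighbours: 4.
Then next layer: 3, 6.
Nothing further is reachable.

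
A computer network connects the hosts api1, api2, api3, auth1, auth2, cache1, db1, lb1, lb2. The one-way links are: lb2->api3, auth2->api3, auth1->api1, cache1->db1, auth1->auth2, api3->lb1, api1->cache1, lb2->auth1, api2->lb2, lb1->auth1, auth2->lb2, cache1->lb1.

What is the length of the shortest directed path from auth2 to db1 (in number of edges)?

5

Distance 0: auth2.
Distance 1: api3, lb2.
Distance 2: auth1, lb1.
Distance 3: api1.
Distance 4: cache1.
Distance 5: db1 — contains db1.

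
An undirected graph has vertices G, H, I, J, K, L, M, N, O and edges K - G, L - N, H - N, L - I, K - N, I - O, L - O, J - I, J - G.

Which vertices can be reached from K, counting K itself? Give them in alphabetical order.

Start at K.
Its neighbours: G, N.
Then their neighbours: H, J, L.
Then next layer: I, O.
Nothing further is reachable.

G, H, I, J, K, L, N, O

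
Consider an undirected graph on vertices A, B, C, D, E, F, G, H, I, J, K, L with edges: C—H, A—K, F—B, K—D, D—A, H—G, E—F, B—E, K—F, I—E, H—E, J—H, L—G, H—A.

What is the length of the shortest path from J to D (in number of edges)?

3

Distance 0: J.
Distance 1: H.
Distance 2: A, C, E, G.
Distance 3: B, D, F, I, K, L — contains D.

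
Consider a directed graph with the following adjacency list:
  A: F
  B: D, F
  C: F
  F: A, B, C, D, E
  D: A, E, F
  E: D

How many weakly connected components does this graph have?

From A: component {A, B, C, D, E, F}.
That's 1 component.

1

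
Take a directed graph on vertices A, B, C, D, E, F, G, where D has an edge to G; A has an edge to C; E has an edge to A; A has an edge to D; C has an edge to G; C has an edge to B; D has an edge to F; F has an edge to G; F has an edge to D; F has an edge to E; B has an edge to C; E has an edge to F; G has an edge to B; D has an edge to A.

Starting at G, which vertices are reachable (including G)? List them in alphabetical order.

Start at G.
Its neighbours: B.
Then their neighbours: C.
Nothing further is reachable.

B, C, G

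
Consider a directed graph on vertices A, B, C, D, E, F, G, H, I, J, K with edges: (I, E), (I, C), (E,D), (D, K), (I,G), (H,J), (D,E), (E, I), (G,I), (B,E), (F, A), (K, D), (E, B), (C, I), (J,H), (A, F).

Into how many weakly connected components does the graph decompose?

From A: component {A, F}.
From B: component {B, C, D, E, G, I, K}.
From H: component {H, J}.
That's 3 components.

3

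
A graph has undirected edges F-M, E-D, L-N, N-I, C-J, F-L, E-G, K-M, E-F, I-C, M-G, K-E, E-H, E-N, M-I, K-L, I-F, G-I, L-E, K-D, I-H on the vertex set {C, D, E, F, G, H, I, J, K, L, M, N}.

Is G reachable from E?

Yes

Explore from E.
Distance 1: reach D, F, G, H, K, L, N.
Found G.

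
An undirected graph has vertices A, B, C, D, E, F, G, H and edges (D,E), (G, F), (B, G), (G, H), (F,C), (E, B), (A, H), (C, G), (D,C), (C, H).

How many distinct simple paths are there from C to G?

C–D–E–B–G
C–F–G
C–G
C–H–G

4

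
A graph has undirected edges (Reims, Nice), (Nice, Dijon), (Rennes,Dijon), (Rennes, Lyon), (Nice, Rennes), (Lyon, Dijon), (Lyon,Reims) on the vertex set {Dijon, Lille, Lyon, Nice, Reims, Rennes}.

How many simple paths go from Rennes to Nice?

5

Rennes–Dijon–Lyon–Reims–Nice
Rennes–Dijon–Nice
Rennes–Lyon–Dijon–Nice
Rennes–Lyon–Reims–Nice
Rennes–Nice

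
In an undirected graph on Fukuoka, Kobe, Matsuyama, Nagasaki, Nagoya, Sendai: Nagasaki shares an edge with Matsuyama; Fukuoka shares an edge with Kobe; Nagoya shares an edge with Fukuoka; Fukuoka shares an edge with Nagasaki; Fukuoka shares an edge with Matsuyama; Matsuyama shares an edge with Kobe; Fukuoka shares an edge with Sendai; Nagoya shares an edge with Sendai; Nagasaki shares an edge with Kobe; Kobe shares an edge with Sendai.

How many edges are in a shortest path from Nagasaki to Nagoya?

Distance 0: Nagasaki.
Distance 1: Fukuoka, Kobe, Matsuyama.
Distance 2: Nagoya, Sendai — contains Nagoya.

2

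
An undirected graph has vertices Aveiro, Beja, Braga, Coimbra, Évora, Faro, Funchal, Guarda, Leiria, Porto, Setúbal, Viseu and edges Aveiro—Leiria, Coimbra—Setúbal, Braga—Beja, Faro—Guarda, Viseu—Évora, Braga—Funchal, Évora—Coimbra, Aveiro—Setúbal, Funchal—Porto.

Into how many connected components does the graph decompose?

From Aveiro: component {Aveiro, Coimbra, Évora, Leiria, Setúbal, Viseu}.
From Beja: component {Beja, Braga, Funchal, Porto}.
From Faro: component {Faro, Guarda}.
That's 3 components.

3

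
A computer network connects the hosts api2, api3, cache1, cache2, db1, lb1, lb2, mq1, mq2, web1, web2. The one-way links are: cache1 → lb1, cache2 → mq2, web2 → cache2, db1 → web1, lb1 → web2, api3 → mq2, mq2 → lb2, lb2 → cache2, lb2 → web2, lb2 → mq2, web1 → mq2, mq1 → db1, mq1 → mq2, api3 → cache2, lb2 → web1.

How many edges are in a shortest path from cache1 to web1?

Distance 0: cache1.
Distance 1: lb1.
Distance 2: web2.
Distance 3: cache2.
Distance 4: mq2.
Distance 5: lb2.
Distance 6: web1 — contains web1.

6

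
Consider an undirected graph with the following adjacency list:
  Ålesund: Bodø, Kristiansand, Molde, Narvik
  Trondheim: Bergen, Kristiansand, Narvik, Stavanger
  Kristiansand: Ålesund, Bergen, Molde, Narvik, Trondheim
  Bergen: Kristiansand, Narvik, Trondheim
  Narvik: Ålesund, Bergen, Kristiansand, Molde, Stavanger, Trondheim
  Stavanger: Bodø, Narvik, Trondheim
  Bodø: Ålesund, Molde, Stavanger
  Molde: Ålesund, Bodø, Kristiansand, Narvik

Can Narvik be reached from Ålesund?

Explore from Ålesund.
Distance 1: reach Bodø, Kristiansand, Molde, Narvik.
Found Narvik.

Yes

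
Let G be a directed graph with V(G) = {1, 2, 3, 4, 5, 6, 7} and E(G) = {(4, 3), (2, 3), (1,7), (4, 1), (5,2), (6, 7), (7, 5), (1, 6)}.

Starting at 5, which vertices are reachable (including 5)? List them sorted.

Start at 5.
Its neighbours: 2.
Then their neighbours: 3.
Nothing further is reachable.

2, 3, 5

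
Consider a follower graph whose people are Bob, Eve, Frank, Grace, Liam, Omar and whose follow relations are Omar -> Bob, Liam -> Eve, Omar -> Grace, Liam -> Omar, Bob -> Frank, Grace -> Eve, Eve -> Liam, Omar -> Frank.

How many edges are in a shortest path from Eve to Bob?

3

Distance 0: Eve.
Distance 1: Liam.
Distance 2: Omar.
Distance 3: Bob, Frank, Grace — contains Bob.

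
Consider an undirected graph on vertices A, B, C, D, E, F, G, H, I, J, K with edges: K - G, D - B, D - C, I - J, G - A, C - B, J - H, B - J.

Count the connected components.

4

From A: component {A, G, K}.
From B: component {B, C, D, H, I, J}.
From E: component {E}.
From F: component {F}.
That's 4 components.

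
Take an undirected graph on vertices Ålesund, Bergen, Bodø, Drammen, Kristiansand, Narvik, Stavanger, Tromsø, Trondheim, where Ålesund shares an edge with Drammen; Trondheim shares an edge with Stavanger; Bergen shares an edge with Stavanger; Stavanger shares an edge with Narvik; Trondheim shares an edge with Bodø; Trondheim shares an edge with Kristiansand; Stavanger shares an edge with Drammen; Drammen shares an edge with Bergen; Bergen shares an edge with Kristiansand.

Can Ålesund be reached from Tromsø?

Tromsø has no edges, so nothing is reachable from it.

No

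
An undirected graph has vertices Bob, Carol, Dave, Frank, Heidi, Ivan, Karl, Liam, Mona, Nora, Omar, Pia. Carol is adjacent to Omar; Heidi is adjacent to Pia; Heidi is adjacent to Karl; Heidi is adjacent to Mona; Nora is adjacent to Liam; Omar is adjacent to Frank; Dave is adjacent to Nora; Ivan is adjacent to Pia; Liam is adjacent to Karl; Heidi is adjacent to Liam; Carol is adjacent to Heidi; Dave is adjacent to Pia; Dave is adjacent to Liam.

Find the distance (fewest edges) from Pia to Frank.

Distance 0: Pia.
Distance 1: Dave, Heidi, Ivan.
Distance 2: Carol, Karl, Liam, Mona, Nora.
Distance 3: Omar.
Distance 4: Frank — contains Frank.

4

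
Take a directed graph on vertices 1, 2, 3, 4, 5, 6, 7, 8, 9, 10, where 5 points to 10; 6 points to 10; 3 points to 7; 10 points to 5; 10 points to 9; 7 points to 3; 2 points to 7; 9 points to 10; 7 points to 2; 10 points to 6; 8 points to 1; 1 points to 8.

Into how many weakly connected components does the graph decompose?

From 1: component {1, 8}.
From 2: component {2, 3, 7}.
From 4: component {4}.
From 5: component {5, 6, 9, 10}.
That's 4 components.

4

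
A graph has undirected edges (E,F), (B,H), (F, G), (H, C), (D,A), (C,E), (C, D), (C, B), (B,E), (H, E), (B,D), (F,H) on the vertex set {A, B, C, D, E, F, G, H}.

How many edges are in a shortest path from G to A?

Distance 0: G.
Distance 1: F.
Distance 2: E, H.
Distance 3: B, C.
Distance 4: D.
Distance 5: A — contains A.

5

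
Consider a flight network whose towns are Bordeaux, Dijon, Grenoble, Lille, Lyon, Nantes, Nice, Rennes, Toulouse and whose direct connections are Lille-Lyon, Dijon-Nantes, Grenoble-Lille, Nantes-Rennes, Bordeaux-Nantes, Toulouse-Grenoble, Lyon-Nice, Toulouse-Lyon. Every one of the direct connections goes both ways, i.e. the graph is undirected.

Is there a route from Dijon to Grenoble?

Explore from Dijon.
Distance 1: reach Nantes.
Distance 2: reach Bordeaux, Rennes.
The search is exhausted without reaching Grenoble; it lies in a different component.

No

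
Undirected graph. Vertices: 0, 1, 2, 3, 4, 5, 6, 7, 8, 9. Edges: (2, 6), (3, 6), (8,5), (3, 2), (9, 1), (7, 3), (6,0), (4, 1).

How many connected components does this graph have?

From 0: component {0, 2, 3, 6, 7}.
From 1: component {1, 4, 9}.
From 5: component {5, 8}.
That's 3 components.

3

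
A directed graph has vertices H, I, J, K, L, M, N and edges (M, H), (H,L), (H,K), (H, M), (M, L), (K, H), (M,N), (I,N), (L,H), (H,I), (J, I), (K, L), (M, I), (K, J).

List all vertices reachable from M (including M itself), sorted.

Start at M.
Its neighbours: H, I, L, N.
Then their neighbours: K.
Then next layer: J.
Every vertex is now reached.

H, I, J, K, L, M, N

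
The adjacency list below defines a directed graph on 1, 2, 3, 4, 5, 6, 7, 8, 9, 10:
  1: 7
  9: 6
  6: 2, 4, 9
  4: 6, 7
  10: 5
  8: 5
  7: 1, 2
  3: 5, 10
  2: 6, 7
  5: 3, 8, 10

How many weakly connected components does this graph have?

From 1: component {1, 2, 4, 6, 7, 9}.
From 3: component {3, 5, 8, 10}.
That's 2 components.

2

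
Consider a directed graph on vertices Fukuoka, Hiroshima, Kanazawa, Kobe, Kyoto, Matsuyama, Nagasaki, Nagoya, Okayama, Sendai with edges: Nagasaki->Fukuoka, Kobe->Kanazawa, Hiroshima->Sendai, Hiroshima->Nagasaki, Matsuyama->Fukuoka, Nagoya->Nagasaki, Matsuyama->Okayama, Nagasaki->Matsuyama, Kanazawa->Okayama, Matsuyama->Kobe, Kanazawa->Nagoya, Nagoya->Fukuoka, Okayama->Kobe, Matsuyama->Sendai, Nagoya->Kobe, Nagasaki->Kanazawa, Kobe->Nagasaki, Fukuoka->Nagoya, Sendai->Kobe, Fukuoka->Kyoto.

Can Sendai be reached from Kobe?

Yes

Explore from Kobe.
Distance 1: reach Kanazawa, Nagasaki.
Distance 2: reach Fukuoka, Matsuyama, Nagoya, Okayama.
Distance 3: reach Kyoto, Sendai.
Found Sendai.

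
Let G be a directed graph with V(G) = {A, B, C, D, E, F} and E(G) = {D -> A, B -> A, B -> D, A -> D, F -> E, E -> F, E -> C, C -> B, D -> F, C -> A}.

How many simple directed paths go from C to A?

C→A
C→B→A
C→B→D→A

3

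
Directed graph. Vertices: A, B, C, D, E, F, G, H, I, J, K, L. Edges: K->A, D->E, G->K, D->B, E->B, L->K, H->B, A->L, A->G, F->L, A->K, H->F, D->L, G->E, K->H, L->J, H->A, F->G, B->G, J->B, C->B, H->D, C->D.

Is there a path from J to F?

Explore from J.
Distance 1: reach B.
Distance 2: reach G.
Distance 3: reach E, K.
Distance 4: reach A, H.
Distance 5: reach D, F, L.
Found F.

Yes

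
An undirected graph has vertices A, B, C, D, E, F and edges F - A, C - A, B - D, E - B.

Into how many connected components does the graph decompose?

From A: component {A, C, F}.
From B: component {B, D, E}.
That's 2 components.

2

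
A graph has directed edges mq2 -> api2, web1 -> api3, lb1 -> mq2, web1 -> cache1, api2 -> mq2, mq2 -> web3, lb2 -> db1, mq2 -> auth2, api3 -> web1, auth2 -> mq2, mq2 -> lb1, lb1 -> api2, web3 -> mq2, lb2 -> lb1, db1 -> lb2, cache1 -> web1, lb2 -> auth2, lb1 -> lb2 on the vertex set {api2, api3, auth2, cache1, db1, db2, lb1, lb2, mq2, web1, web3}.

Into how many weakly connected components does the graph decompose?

From api2: component {api2, auth2, db1, lb1, lb2, mq2, web3}.
From api3: component {api3, cache1, web1}.
From db2: component {db2}.
That's 3 components.

3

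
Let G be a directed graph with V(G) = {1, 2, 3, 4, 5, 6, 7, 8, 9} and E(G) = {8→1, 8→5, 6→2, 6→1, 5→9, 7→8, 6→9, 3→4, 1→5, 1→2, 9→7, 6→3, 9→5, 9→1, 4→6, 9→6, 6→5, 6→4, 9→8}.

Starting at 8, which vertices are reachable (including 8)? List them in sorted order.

1, 2, 3, 4, 5, 6, 7, 8, 9

Start at 8.
Its neighbours: 1, 5.
Then their neighbours: 2, 9.
Then next layer: 6, 7.
Then next layer: 3, 4.
Every vertex is now reached.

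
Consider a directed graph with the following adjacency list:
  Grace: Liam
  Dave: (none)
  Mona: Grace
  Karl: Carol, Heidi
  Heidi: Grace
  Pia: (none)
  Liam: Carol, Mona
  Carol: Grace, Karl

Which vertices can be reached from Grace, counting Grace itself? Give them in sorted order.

Carol, Grace, Heidi, Karl, Liam, Mona

Start at Grace.
Its neighbours: Liam.
Then their neighbours: Carol, Mona.
Then next layer: Karl.
Then next layer: Heidi.
Nothing further is reachable.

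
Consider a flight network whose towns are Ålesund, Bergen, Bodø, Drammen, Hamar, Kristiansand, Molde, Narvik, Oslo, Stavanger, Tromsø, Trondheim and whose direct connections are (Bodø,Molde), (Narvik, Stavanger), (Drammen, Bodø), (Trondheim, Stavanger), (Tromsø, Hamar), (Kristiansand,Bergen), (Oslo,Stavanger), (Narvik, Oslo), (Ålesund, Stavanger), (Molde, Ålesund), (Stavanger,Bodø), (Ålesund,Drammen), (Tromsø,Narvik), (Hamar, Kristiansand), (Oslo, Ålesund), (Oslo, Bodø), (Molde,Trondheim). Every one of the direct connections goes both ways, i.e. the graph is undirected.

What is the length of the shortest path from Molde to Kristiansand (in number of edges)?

6

Distance 0: Molde.
Distance 1: Ålesund, Bodø, Trondheim.
Distance 2: Drammen, Oslo, Stavanger.
Distance 3: Narvik.
Distance 4: Tromsø.
Distance 5: Hamar.
Distance 6: Kristiansand — contains Kristiansand.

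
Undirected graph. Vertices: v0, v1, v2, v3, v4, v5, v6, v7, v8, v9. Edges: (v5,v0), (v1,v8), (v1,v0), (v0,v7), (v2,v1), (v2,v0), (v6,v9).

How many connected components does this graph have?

From v0: component {v0, v1, v2, v5, v7, v8}.
From v3: component {v3}.
From v4: component {v4}.
From v6: component {v6, v9}.
That's 4 components.

4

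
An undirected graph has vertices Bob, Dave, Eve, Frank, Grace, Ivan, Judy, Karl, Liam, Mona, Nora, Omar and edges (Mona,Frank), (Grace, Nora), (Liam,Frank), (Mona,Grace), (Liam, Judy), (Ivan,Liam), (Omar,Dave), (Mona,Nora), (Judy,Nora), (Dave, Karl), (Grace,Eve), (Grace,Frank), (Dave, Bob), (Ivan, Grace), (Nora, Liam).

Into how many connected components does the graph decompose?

From Bob: component {Bob, Dave, Karl, Omar}.
From Eve: component {Eve, Frank, Grace, Ivan, Judy, Liam, Mona, Nora}.
That's 2 components.

2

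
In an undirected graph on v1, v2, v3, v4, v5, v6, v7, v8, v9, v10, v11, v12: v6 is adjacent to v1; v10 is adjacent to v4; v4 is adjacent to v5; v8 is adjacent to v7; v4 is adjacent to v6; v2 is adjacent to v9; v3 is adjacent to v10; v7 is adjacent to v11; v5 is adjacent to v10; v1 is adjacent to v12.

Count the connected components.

From v1: component {v1, v3, v4, v5, v6, v10, v12}.
From v2: component {v2, v9}.
From v7: component {v7, v8, v11}.
That's 3 components.

3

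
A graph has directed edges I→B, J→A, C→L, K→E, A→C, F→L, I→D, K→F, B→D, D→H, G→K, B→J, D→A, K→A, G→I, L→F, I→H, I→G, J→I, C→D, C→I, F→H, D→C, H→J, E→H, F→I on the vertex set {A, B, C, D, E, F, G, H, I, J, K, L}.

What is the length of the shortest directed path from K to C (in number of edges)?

Distance 0: K.
Distance 1: A, E, F.
Distance 2: C, H, I, L — contains C.

2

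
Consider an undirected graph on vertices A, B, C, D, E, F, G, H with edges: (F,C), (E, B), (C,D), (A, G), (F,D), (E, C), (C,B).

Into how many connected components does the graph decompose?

3

From A: component {A, G}.
From B: component {B, C, D, E, F}.
From H: component {H}.
That's 3 components.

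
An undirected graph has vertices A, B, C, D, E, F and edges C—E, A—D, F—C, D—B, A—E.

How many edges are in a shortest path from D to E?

2

Distance 0: D.
Distance 1: A, B.
Distance 2: E — contains E.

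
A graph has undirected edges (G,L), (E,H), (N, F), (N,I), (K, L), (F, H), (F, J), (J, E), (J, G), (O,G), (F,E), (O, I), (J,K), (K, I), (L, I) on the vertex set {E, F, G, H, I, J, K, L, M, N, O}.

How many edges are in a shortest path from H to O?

Distance 0: H.
Distance 1: E, F.
Distance 2: J, N.
Distance 3: G, I, K.
Distance 4: L, O — contains O.

4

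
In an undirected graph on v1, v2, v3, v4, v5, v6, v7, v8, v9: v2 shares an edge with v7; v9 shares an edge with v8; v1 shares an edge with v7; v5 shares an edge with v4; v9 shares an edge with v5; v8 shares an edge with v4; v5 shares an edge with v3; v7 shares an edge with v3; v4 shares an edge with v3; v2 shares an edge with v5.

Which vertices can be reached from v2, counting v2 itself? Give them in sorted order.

Start at v2.
Its neighbours: v5, v7.
Then their neighbours: v1, v3, v4, v9.
Then next layer: v8.
Nothing further is reachable.

v1, v2, v3, v4, v5, v7, v8, v9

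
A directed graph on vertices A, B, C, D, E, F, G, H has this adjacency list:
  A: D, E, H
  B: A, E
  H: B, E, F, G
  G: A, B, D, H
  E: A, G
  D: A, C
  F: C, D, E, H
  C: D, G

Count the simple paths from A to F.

A→D→C→G→H→F
A→E→G→H→F
A→H→F

3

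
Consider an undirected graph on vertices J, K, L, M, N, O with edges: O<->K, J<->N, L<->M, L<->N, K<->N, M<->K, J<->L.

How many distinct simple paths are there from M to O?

3

M–K–O
M–L–J–N–K–O
M–L–N–K–O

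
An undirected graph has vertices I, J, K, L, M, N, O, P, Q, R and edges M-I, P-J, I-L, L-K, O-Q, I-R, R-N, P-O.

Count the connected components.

2

From I: component {I, K, L, M, N, R}.
From J: component {J, O, P, Q}.
That's 2 components.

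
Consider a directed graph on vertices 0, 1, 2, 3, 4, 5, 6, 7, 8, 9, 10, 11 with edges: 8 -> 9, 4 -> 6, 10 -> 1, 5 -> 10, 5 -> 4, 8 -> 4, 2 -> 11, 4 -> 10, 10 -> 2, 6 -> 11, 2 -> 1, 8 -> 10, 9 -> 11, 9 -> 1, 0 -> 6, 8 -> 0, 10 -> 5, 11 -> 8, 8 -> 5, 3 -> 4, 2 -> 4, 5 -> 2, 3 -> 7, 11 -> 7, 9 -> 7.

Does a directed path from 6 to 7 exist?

Yes

Explore from 6.
Distance 1: reach 11.
Distance 2: reach 7, 8.
Found 7.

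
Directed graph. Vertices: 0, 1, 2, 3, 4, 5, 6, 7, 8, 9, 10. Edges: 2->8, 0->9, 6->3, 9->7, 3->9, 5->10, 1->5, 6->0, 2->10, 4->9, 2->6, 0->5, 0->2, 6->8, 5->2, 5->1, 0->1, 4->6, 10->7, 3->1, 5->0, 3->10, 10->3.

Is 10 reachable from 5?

Yes

Explore from 5.
Distance 1: reach 0, 1, 2, 10.
Found 10.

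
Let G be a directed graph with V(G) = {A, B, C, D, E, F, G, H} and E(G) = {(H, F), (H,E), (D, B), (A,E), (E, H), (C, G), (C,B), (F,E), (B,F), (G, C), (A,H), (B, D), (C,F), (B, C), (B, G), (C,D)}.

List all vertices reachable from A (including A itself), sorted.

Start at A.
Its neighbours: E, H.
Then their neighbours: F.
Nothing further is reachable.

A, E, F, H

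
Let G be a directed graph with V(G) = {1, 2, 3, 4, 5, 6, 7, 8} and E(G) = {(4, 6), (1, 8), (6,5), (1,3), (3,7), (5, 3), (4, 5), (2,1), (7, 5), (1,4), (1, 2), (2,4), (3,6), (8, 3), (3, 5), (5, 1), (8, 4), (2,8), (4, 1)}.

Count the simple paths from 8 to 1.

6

8→3→5→1
8→3→6→5→1
8→3→7→5→1
8→4→1
8→4→5→1
8→4→6→5→1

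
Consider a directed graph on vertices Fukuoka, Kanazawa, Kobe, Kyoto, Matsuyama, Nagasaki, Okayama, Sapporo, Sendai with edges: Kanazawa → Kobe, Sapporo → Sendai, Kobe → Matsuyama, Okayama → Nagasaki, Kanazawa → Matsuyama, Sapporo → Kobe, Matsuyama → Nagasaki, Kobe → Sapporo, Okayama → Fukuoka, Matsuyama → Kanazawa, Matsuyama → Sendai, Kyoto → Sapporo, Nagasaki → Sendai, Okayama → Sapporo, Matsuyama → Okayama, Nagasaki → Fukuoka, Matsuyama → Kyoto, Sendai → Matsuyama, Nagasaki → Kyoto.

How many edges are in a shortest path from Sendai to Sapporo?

Distance 0: Sendai.
Distance 1: Matsuyama.
Distance 2: Kanazawa, Kyoto, Nagasaki, Okayama.
Distance 3: Fukuoka, Kobe, Sapporo — contains Sapporo.

3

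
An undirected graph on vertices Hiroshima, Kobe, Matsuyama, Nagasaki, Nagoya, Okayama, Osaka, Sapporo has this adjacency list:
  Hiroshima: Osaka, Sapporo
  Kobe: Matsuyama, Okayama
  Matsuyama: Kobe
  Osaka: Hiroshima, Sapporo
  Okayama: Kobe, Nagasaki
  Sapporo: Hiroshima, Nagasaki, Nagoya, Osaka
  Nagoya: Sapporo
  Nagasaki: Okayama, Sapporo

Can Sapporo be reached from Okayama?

Explore from Okayama.
Distance 1: reach Kobe, Nagasaki.
Distance 2: reach Matsuyama, Sapporo.
Found Sapporo.

Yes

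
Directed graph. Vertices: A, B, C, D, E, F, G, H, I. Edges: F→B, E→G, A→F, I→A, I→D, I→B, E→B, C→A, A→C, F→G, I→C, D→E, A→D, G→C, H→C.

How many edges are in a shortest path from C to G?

3

Distance 0: C.
Distance 1: A.
Distance 2: D, F.
Distance 3: B, E, G — contains G.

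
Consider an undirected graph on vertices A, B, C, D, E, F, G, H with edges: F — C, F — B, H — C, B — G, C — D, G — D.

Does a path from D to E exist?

No

Explore from D.
Distance 1: reach C, G.
Distance 2: reach B, F, H.
The search is exhausted without reaching E; it lies in a different component.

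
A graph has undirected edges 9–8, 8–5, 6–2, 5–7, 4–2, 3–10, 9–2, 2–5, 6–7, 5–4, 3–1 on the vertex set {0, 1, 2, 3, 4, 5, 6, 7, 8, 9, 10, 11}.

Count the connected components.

From 0: component {0}.
From 1: component {1, 3, 10}.
From 2: component {2, 4, 5, 6, 7, 8, 9}.
From 11: component {11}.
That's 4 components.

4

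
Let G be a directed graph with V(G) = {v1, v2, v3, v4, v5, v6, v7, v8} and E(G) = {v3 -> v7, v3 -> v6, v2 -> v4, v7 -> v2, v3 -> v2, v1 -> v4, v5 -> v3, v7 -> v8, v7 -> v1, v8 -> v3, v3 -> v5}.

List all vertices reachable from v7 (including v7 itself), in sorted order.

v1, v2, v3, v4, v5, v6, v7, v8

Start at v7.
Its neighbours: v1, v2, v8.
Then their neighbours: v3, v4.
Then next layer: v5, v6.
Every vertex is now reached.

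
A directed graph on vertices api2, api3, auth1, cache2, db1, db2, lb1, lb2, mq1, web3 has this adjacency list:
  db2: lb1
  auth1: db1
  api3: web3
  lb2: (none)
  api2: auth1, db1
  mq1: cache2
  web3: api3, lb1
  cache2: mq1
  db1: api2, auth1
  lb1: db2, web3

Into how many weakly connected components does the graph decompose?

From api2: component {api2, auth1, db1}.
From api3: component {api3, db2, lb1, web3}.
From cache2: component {cache2, mq1}.
From lb2: component {lb2}.
That's 4 components.

4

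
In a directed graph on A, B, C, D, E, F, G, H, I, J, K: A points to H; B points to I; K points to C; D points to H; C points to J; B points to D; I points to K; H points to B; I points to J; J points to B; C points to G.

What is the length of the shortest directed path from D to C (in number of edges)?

Distance 0: D.
Distance 1: H.
Distance 2: B.
Distance 3: I.
Distance 4: J, K.
Distance 5: C — contains C.

5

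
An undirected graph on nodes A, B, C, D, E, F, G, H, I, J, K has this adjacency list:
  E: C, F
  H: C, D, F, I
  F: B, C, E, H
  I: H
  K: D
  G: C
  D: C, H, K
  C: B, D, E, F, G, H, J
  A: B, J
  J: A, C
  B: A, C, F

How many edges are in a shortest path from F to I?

2

Distance 0: F.
Distance 1: B, C, E, H.
Distance 2: A, D, G, I, J — contains I.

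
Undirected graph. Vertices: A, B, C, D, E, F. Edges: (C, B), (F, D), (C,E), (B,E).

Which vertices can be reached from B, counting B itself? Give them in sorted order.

Start at B.
Its neighbours: C, E.
Nothing further is reachable.

B, C, E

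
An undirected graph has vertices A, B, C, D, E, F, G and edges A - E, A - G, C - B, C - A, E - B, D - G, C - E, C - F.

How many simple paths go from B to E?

B–C–A–E
B–C–E
B–E

3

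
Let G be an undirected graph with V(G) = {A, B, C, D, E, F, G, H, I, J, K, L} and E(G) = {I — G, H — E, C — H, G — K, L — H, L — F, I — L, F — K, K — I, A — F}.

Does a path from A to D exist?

No

Explore from A.
Distance 1: reach F.
Distance 2: reach K, L.
Distance 3: reach G, H, I.
Distance 4: reach C, E.
The search is exhausted without reaching D; it lies in a different component.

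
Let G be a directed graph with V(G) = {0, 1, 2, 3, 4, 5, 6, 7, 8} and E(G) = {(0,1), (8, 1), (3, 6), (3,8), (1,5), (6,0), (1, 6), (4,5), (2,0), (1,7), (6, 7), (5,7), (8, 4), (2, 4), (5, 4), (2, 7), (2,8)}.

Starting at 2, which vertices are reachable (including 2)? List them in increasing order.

0, 1, 2, 4, 5, 6, 7, 8

Start at 2.
Its neighbours: 0, 4, 7, 8.
Then their neighbours: 1, 5.
Then next layer: 6.
Nothing further is reachable.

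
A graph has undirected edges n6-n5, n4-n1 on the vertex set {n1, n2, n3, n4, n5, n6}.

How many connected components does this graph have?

4

From n1: component {n1, n4}.
From n2: component {n2}.
From n3: component {n3}.
From n5: component {n5, n6}.
That's 4 components.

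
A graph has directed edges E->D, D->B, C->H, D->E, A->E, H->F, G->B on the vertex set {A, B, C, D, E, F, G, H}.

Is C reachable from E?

Explore from E.
Distance 1: reach D.
Distance 2: reach B.
The search from E is exhausted; no directed path reaches C.

No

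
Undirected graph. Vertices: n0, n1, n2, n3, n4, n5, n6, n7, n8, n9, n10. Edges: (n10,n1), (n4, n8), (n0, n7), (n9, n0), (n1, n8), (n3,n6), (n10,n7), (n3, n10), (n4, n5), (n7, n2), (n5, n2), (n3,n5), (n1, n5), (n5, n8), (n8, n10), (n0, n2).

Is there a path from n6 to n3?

Explore from n6.
Distance 1: reach n3.
Found n3.

Yes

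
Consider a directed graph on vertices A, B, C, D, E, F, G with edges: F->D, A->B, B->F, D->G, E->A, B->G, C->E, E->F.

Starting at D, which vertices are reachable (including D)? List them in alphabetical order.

D, G

Start at D.
Its neighbours: G.
Nothing further is reachable.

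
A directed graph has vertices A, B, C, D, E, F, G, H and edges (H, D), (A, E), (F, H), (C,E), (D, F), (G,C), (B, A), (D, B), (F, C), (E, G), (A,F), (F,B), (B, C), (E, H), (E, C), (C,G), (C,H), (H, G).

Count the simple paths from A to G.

A→E→C→G
A→E→C→H→G
A→E→G
A→E→H→D→B→C→G
A→E→H→D→F→B→C→G
A→E→H→D→F→C→G
A→E→H→G
A→F→B→C→E→G
... and 10 more.

18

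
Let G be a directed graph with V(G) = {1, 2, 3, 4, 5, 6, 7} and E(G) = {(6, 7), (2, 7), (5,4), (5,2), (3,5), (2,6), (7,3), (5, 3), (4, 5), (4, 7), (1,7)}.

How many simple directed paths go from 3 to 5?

1

3→5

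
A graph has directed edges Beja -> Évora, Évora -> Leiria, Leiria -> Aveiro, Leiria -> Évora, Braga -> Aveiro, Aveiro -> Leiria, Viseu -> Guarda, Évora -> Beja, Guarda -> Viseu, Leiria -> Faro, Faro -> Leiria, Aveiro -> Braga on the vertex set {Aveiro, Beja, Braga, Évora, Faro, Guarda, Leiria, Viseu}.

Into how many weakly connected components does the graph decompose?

From Aveiro: component {Aveiro, Beja, Braga, Évora, Faro, Leiria}.
From Guarda: component {Guarda, Viseu}.
That's 2 components.

2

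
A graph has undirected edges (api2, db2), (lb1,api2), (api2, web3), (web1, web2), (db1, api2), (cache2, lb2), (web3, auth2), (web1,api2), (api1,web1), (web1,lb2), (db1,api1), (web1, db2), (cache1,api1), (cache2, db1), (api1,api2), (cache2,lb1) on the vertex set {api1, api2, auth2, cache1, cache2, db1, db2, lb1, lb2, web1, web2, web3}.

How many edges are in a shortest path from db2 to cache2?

Distance 0: db2.
Distance 1: api2, web1.
Distance 2: api1, db1, lb1, lb2, web2, web3.
Distance 3: auth2, cache1, cache2 — contains cache2.

3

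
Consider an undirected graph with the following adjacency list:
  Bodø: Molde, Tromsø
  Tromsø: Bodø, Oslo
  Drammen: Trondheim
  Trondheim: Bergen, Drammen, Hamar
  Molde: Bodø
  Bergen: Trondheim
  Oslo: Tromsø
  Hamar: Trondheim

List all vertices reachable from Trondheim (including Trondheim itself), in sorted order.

Bergen, Drammen, Hamar, Trondheim

Start at Trondheim.
Its neighbours: Bergen, Drammen, Hamar.
Nothing further is reachable.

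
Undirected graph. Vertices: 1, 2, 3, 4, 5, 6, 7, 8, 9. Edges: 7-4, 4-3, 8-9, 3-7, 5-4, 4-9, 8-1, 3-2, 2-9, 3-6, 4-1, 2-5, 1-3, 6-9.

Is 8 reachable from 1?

Yes

Explore from 1.
Distance 1: reach 3, 4, 8.
Found 8.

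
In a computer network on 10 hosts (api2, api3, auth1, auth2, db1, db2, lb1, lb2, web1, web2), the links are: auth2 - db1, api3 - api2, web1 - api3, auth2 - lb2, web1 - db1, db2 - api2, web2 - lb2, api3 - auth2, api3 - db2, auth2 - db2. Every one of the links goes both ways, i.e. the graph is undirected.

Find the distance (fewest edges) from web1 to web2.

Distance 0: web1.
Distance 1: api3, db1.
Distance 2: api2, auth2, db2.
Distance 3: lb2.
Distance 4: web2 — contains web2.

4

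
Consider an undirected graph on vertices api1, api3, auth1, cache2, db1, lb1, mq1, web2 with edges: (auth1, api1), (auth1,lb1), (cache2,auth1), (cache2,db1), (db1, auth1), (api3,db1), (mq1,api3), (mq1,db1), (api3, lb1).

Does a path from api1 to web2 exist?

Explore from api1.
Distance 1: reach auth1.
Distance 2: reach cache2, db1, lb1.
Distance 3: reach api3, mq1.
The search is exhausted without reaching web2; it lies in a different component.

No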